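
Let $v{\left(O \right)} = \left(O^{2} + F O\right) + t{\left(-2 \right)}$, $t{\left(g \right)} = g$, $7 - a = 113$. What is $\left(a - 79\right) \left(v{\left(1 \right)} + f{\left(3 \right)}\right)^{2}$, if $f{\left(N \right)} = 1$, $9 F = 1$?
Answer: $- \frac{185}{81} \approx -2.284$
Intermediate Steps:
$F = \frac{1}{9}$ ($F = \frac{1}{9} \cdot 1 = \frac{1}{9} \approx 0.11111$)
$a = -106$ ($a = 7 - 113 = -106$)
$v{\left(O \right)} = -2 + O^{2} + \frac{O}{9}$ ($v{\left(O \right)} = \left(O^{2} + \frac{O}{9}\right) - 2 = -2 + O^{2} + \frac{O}{9}$)
$\left(a - 79\right) \left(v{\left(1 \right)} + f{\left(3 \right)}\right)^{2} = \left(-106 - 79\right) \left(\left(-2 + 1^{2} + \frac{1}{9} \cdot 1\right) + 1\right)^{2} = - 185 \left(\left(-2 + 1 + \frac{1}{9}\right) + 1\right)^{2} = - 185 \left(- \frac{8}{9} + 1\right)^{2} = - \frac{185}{81}$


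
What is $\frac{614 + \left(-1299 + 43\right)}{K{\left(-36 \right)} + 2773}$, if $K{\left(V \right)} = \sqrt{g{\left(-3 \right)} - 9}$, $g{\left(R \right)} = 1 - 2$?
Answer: $- \frac{1780266}{7689539} + \frac{642 i \sqrt{10}}{7689539} \approx -0.23152 + 0.00026402 i$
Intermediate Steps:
$g{\left(R \right)} = -1$ ($g{\left(R \right)} = 1 - 2 = -1$)
$K{\left(V \right)} = i \sqrt{10}$ ($K{\left(V \right)} = \sqrt{-1 - 9} = \sqrt{-10} = i \sqrt{10}$)
$\frac{614 + \left(-1299 + 43\right)}{K{\left(-36 \right)} + 2773} = \frac{614 + \left(-1299 + 43\right)}{i \sqrt{10} + 2773} = \frac{614 - 1256}{2773 + i \sqrt{10}} = - \frac{642}{2773 + i \sqrt{10}}$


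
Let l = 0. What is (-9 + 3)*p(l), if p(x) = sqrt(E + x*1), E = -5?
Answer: -6*I*sqrt(5) ≈ -13.416*I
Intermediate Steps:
p(x) = sqrt(-5 + x) (p(x) = sqrt(-5 + x*1) = sqrt(-5 + x))
(-9 + 3)*p(l) = (-9 + 3)*sqrt(-5 + 0) = -6*I*sqrt(5)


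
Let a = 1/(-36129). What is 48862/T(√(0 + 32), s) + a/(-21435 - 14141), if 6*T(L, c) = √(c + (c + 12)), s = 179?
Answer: 1/1285325304 + 146586*√370/185 ≈ 15241.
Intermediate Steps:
T(L, c) = √(12 + 2*c)/6 (T(L, c) = √(c + (c + 12))/6 = √(c + (12 + c))/6 = √(12 + 2*c)/6)
a = -1/36129 ≈ -2.7679e-5
48862/T(√(0 + 32), s) + a/(-21435 - 14141) = 48862/((√(12 + 2*179)/6)) - 1/(36129*(-21435 - 14141)) = 48862/((√(12 + 358)/6)) - 1/36129/(-35576) = 48862/((√370/6)) - 1/36129*(-1/35576) = 48862*(3*√370/185) + 1/1285325304 = 146586*√370/185 + 1/1285325304 = 1/1285325304 + 146586*√370/185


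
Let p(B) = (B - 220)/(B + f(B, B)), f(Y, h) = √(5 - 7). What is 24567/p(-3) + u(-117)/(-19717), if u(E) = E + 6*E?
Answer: 1453345254/4396891 - 24567*I*√2/223 ≈ 330.54 - 155.8*I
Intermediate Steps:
u(E) = 7*E
f(Y, h) = I*√2 (f(Y, h) = √(-2) = I*√2)
p(B) = (-220 + B)/(B + I*√2) (p(B) = (B - 220)/(B + I*√2) = (-220 + B)/(B + I*√2))
24567/p(-3) + u(-117)/(-19717) = 24567/(((-220 - 3)/(-3 + I*√2))) + (7*(-117))/(-19717) = 24567/((-223/(-3 + I*√2))) - 819*(-1/19717) = 24567/((-223/(-3 + I*√2))) + 819/19717 = 24567*(3/223 - I*√2/223) + 819/19717 = (73701/223 - 24567*I*√2/223) + 819/19717 = 1453345254/4396891 - 24567*I*√2/223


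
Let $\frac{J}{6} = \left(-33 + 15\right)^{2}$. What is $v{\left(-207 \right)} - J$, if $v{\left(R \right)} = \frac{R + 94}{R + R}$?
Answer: $- \frac{804703}{414} \approx -1943.7$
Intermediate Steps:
$J = 1944$ ($J = 6 \left(-33 + 15\right)^{2} = 6 \left(-18\right)^{2} = 6 \cdot 324 = 1944$)
$v{\left(R \right)} = \frac{94 + R}{2 R}$
$v{\left(-207 \right)} - J = \frac{94 - 207}{2 \left(-207\right)} - 1944 = \frac{1}{2} \left(- \frac{1}{207}\right) \left(-113\right) - 1944 = \frac{113}{414} - 1944 = - \frac{804703}{414}$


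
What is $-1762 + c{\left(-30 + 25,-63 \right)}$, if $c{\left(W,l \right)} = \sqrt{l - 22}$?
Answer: $-1762 + i \sqrt{85} \approx -1762.0 + 9.2195 i$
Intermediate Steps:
$c{\left(W,l \right)} = \sqrt{-22 + l}$
$-1762 + c{\left(-30 + 25,-63 \right)} = -1762 + \sqrt{-22 - 63} = -1762 + \sqrt{-85} = -1762 + i \sqrt{85}$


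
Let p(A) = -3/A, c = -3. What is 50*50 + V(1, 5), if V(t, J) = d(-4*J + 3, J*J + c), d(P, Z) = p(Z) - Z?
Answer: 54513/22 ≈ 2477.9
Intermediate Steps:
d(P, Z) = -Z - 3/Z (d(P, Z) = -3/Z - Z = -Z - 3/Z)
V(t, J) = 3 - J² - 3/(-3 + J²) (V(t, J) = -(J*J - 3) - 3/(J*J - 3) = -(J² - 3) - 3/(J² - 3) = -(-3 + J²) - 3/(-3 + J²) = (3 - J²) - 3/(-3 + J²) = 3 - J² - 3/(-3 + J²))
50*50 + V(1, 5) = 50*50 + (-3 - (3 - 1*5²)²)/(-3 + 5²) = 2500 + (-3 - (3 - 1*25)²)/(-3 + 25) = 2500 + (-3 - (3 - 25)²)/22 = 2500 + (-3 - 1*(-22)²)/22 = 2500 + (-3 - 1*484)/22 = 2500 + (-3 - 484)/22 = 2500 + (1/22)*(-487) = 2500 - 487/22 = 54513/22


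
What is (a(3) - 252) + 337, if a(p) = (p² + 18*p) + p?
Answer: 151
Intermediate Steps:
a(p) = p² + 19*p
(a(3) - 252) + 337 = (3*(19 + 3) - 252) + 337 = (3*22 - 252) + 337 = (66 - 252) + 337 = -186 + 337 = 151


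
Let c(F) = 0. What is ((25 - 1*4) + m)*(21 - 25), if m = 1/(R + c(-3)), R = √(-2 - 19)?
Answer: -84 + 4*I*√21/21 ≈ -84.0 + 0.87287*I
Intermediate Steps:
R = I*√21 (R = √(-21) = I*√21 ≈ 4.5826*I)
m = -I*√21/21 (m = 1/(I*√21 + 0) = 1/(I*√21) = -I*√21/21 ≈ -0.21822*I)
((25 - 1*4) + m)*(21 - 25) = ((25 - 1*4) - I*√21/21)*(21 - 25) = ((25 - 4) - I*√21/21)*(-4) = (21 - I*√21/21)*(-4) = -84 + 4*I*√21/21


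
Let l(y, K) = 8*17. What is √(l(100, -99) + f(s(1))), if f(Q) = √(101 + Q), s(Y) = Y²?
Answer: √(136 + √102) ≈ 12.087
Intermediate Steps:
l(y, K) = 136
√(l(100, -99) + f(s(1))) = √(136 + √(101 + 1²)) = √(136 + √(101 + 1)) = √(136 + √102)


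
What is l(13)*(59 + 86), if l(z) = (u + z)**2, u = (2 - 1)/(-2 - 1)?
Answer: 209380/9 ≈ 23264.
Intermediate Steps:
u = -1/3 (u = 1/(-3) = 1*(-1/3) = -1/3 ≈ -0.33333)
l(z) = (-1/3 + z)**2
l(13)*(59 + 86) = ((-1 + 3*13)**2/9)*(59 + 86) = ((-1 + 39)**2/9)*145 = ((1/9)*38**2)*145 = ((1/9)*1444)*145 = (1444/9)*145 = 209380/9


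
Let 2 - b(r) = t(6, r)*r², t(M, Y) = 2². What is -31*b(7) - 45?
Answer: 5969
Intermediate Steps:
t(M, Y) = 4
b(r) = 2 - 4*r²
-31*b(7) - 45 = -31*(2 - 4*7²) - 45 = -31*(2 - 4*49) - 45 = -31*(2 - 196) - 45 = -31*(-194) - 45 = 6014 - 45 = 5969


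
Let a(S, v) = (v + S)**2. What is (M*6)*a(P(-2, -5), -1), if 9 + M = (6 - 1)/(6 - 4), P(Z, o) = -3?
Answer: -624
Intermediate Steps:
a(S, v) = (S + v)**2
M = -13/2 (M = -9 + (6 - 1)/(6 - 4) = -9 + 5/2 = -13/2 ≈ -6.5000)
(M*6)*a(P(-2, -5), -1) = (-13/2*6)*(-3 - 1)**2 = -39*(-4)**2 = -39*16 = -624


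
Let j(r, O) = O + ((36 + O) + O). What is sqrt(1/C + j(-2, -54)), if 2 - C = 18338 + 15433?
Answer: I*sqrt(143683549255)/33769 ≈ 11.225*I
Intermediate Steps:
j(r, O) = 36 + 3*O (j(r, O) = O + (36 + 2*O) = 36 + 3*O)
C = -33769 (C = 2 - (18338 + 15433) = 2 - 1*33771 = 2 - 33771 = -33769)
sqrt(1/C + j(-2, -54)) = sqrt(1/(-33769) + (36 + 3*(-54))) = sqrt(-1/33769 + (36 - 162)) = sqrt(-1/33769 - 126) = sqrt(-4254895/33769) = I*sqrt(143683549255)/33769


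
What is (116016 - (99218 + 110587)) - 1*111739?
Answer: -205528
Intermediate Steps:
(116016 - (99218 + 110587)) - 1*111739 = (116016 - 1*209805) - 111739 = (116016 - 209805) - 111739 = -93789 - 111739 = -205528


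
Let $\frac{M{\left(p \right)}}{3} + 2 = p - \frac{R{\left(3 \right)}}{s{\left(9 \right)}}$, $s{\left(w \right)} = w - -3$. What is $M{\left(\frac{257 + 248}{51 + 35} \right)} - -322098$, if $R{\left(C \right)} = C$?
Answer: $\frac{55402725}{172} \approx 3.2211 \cdot 10^{5}$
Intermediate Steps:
$s{\left(w \right)} = 3 + w$ ($s{\left(w \right)} = w + 3 = 3 + w$)
$M{\left(p \right)} = - \frac{27}{4} + 3 p$ ($M{\left(p \right)} = -6 + 3 \left(p - \frac{3}{3 + 9}\right) = -6 + 3 \left(p - \frac{3}{12}\right) = -6 + 3 \left(p - 3 \cdot \frac{1}{12}\right) = -6 + 3 \left(p - \frac{1}{4}\right) = -6 + 3 \left(- \frac{1}{4} + p\right) = -6 + \left(- \frac{3}{4} + 3 p\right) = - \frac{27}{4} + 3 p$)
$M{\left(\frac{257 + 248}{51 + 35} \right)} - -322098 = \left(- \frac{27}{4} + 3 \frac{257 + 248}{51 + 35}\right) - -322098 = \left(- \frac{27}{4} + 3 \cdot \frac{505}{86}\right) + 322098 = \left(- \frac{27}{4} + \frac{1515}{86}\right) + 322098 = \frac{1869}{172} + 322098 = \frac{55402725}{172}$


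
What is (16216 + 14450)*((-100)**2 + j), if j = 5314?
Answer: 469619124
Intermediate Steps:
(16216 + 14450)*((-100)**2 + j) = (16216 + 14450)*((-100)**2 + 5314) = 30666*(10000 + 5314) = 30666*15314 = 469619124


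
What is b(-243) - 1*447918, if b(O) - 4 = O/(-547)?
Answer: -245008715/547 ≈ -4.4791e+5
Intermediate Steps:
b(O) = 4 - O/547 (b(O) = 4 + O/(-547) = 4 + O*(-1/547) = 4 - O/547)
b(-243) - 1*447918 = (4 - 1/547*(-243)) - 1*447918 = (4 + 243/547) - 447918 = 2431/547 - 447918 = -245008715/547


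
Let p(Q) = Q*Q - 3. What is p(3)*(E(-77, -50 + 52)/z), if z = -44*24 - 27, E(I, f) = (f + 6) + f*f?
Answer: -24/361 ≈ -0.066482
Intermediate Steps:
E(I, f) = 6 + f + f² (E(I, f) = (6 + f) + f² = 6 + f + f²)
z = -1083 (z = -1056 - 27 = -1083)
p(Q) = -3 + Q² (p(Q) = Q² - 3 = -3 + Q²)
p(3)*(E(-77, -50 + 52)/z) = (-3 + 3²)*((6 + (-50 + 52) + (-50 + 52)²)/(-1083)) = (-3 + 9)*((6 + 2 + 2²)*(-1/1083)) = 6*((6 + 2 + 4)*(-1/1083)) = 6*(12*(-1/1083)) = 6*(-4/361) = -24/361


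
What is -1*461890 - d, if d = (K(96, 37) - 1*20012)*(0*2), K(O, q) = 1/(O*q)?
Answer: -461890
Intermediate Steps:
d = 0 (d = (1/(96*37) - 1*20012)*(0*2) = ((1/96)*(1/37) - 20012)*0 = (1/3552 - 20012)*0 = -71082623/3552*0 = 0)
-1*461890 - d = -1*461890 - 1*0 = -461890 + 0 = -461890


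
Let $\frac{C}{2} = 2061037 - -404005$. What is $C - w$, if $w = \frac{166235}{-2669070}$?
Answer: $\frac{2631747893623}{533814} \approx 4.9301 \cdot 10^{6}$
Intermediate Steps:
$w = - \frac{33247}{533814}$ ($w = 166235 \left(- \frac{1}{2669070}\right) = - \frac{33247}{533814} \approx -0.062282$)
$C = 4930084$ ($C = 2 \left(2061037 - -404005\right) = 2 \left(2061037 + 404005\right) = 2 \cdot 2465042 = 4930084$)
$C - w = 4930084 - - \frac{33247}{533814} = 4930084 + \frac{33247}{533814} = \frac{2631747893623}{533814}$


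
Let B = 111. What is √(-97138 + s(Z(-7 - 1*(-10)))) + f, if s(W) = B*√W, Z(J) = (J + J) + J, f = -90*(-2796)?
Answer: 251640 + I*√96805 ≈ 2.5164e+5 + 311.14*I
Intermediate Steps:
f = 251640
Z(J) = 3*J (Z(J) = 2*J + J = 3*J)
s(W) = 111*√W
√(-97138 + s(Z(-7 - 1*(-10)))) + f = √(-97138 + 111*√(3*(-7 - 1*(-10)))) + 251640 = √(-97138 + 111*√(3*(-7 + 10))) + 251640 = √(-97138 + 111*√(3*3)) + 251640 = √(-97138 + 111*√9) + 251640 = √(-97138 + 111*3) + 251640 = √(-97138 + 333) + 251640 = √(-96805) + 251640 = I*√96805 + 251640 = 251640 + I*√96805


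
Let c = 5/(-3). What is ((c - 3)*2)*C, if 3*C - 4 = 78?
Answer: -2296/9 ≈ -255.11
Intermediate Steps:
c = -5/3 (c = 5*(-1/3) = -5/3 ≈ -1.6667)
C = 82/3 (C = 4/3 + (1/3)*78 = 4/3 + 26 = 82/3 ≈ 27.333)
((c - 3)*2)*C = ((-5/3 - 3)*2)*(82/3) = -14/3*2*(82/3) = -28/3*82/3 = -2296/9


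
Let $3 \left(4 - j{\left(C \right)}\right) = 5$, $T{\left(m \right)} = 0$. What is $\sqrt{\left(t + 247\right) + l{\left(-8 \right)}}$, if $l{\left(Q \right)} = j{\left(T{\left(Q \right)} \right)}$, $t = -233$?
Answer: $\frac{7 \sqrt{3}}{3} \approx 4.0415$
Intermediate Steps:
$j{\left(C \right)} = \frac{7}{3}$ ($j{\left(C \right)} = 4 - \frac{5}{3} = \frac{7}{3}$)
$l{\left(Q \right)} = \frac{7}{3}$
$\sqrt{\left(t + 247\right) + l{\left(-8 \right)}} = \sqrt{\left(-233 + 247\right) + \frac{7}{3}} = \sqrt{14 + \frac{7}{3}} = \sqrt{\frac{49}{3}} = \frac{7 \sqrt{3}}{3}$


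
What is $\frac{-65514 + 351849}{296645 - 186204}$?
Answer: $\frac{286335}{110441} \approx 2.5927$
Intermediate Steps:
$\frac{-65514 + 351849}{296645 - 186204} = \frac{286335}{296645 - 186204} = \frac{286335}{110441}$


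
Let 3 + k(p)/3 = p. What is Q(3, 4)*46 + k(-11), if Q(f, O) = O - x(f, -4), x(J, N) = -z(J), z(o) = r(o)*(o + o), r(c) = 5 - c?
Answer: 694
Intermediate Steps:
k(p) = -9 + 3*p
z(o) = 2*o*(5 - o) (z(o) = (5 - o)*(o + o) = (5 - o)*(2*o) = 2*o*(5 - o))
x(J, N) = -2*J*(5 - J)
Q(f, O) = O - 2*f*(-5 + f)
Q(3, 4)*46 + k(-11) = (4 - 2*3*(-5 + 3))*46 + (-9 + 3*(-11)) = (4 - 2*3*(-2))*46 + (-9 - 33) = (4 + 12)*46 - 42 = 16*46 - 42 = 736 - 42 = 694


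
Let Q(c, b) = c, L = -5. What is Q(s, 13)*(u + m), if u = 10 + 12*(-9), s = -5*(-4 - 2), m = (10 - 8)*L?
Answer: -3240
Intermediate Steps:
m = -10 (m = (10 - 8)*(-5) = 2*(-5) = -10)
s = 30 (s = -5*(-6) = 30)
u = -98 (u = 10 - 108 = -98)
Q(s, 13)*(u + m) = 30*(-98 - 10) = 30*(-108) = -3240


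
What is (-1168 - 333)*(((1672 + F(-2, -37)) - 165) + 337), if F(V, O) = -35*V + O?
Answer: -2817377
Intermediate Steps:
F(V, O) = O - 35*V
(-1168 - 333)*(((1672 + F(-2, -37)) - 165) + 337) = (-1168 - 333)*(((1672 + (-37 - 35*(-2))) - 165) + 337) = -1501*(((1672 + (-37 + 70)) - 165) + 337) = -1501*(((1672 + 33) - 165) + 337) = -1501*((1705 - 165) + 337) = -1501*(1540 + 337) = -1501*1877 = -2817377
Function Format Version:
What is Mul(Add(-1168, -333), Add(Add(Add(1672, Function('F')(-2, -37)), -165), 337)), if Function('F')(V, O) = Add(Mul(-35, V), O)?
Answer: -2817377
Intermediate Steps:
Function('F')(V, O) = Add(O, Mul(-35, V))
Mul(Add(-1168, -333), Add(Add(Add(1672, Function('F')(-2, -37)), -165), 337)) = Mul(Add(-1168, -333), Add(Add(Add(1672, Add(-37, Mul(-35, -2))), -165), 337)) = Mul(-1501, Add(Add(Add(1672, Add(-37, 70)), -165), 337)) = Mul(-1501, Add(Add(Add(1672, 33), -165), 337)) = Mul(-1501, Add(Add(1705, -165), 337)) = Mul(-1501, Add(1540, 337)) = Mul(-1501, 1877) = -2817377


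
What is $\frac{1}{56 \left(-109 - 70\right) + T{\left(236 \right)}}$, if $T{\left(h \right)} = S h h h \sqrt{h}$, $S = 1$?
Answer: $\frac{1253}{5096758228349240} + \frac{410758 \sqrt{59}}{637094778543655} \approx 4.9526 \cdot 10^{-9}$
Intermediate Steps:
$T{\left(h \right)} = h^{\frac{7}{2}}$ ($T{\left(h \right)} = 1 h h h \sqrt{h} = 1 h^{2} h \sqrt{h} = 1 h^{3} \sqrt{h} = h^{3} \sqrt{h} = h^{\frac{7}{2}}$)
$\frac{1}{56 \left(-109 - 70\right) + T{\left(236 \right)}} = \frac{1}{56 \left(-109 - 70\right) + 236^{\frac{7}{2}}} = \frac{1}{56 \left(-179\right) + 26288512 \sqrt{59}} = \frac{1}{-10024 + 26288512 \sqrt{59}}$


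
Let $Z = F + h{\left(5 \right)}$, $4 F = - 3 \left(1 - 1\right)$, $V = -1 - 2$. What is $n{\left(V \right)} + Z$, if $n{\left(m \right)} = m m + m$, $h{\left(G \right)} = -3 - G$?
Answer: $-2$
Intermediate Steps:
$V = -3$ ($V = -1 - 2 = -3$)
$F = 0$ ($F = \frac{\left(-3\right) \left(1 - 1\right)}{4} = \frac{\left(-3\right) 0}{4} = \frac{1}{4} \cdot 0 = 0$)
$Z = -8$ ($Z = 0 - 8 = -8$)
$n{\left(m \right)} = m + m^{2}$ ($n{\left(m \right)} = m^{2} + m = m + m^{2}$)
$n{\left(V \right)} + Z = - 3 \left(1 - 3\right) - 8 = \left(-3\right) \left(-2\right) - 8 = 6 - 8 = -2$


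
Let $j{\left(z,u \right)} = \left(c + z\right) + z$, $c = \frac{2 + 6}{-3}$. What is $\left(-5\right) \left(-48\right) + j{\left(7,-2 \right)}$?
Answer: $\frac{754}{3} \approx 251.33$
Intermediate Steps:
$c = - \frac{8}{3}$ ($c = 8 \left(- \frac{1}{3}\right) = - \frac{8}{3} \approx -2.6667$)
$j{\left(z,u \right)} = - \frac{8}{3} + 2 z$ ($j{\left(z,u \right)} = \left(- \frac{8}{3} + z\right) + z = - \frac{8}{3} + 2 z$)
$\left(-5\right) \left(-48\right) + j{\left(7,-2 \right)} = \left(-5\right) \left(-48\right) + \left(- \frac{8}{3} + 2 \cdot 7\right) = 240 + \left(- \frac{8}{3} + 14\right) = 240 + \frac{34}{3} = \frac{754}{3}$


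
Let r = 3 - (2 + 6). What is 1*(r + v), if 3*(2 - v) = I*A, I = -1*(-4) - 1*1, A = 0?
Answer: -3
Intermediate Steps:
I = 3 (I = 4 - 1 = 3)
r = -5 (r = 3 - 1*8 = 3 - 8 = -5)
v = 2 (v = 2 - 0 = 2 - ⅓*0 = 2 + 0 = 2)
1*(r + v) = 1*(-5 + 2) = 1*(-3) = -3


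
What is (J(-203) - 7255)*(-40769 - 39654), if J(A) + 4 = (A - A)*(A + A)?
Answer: 583790557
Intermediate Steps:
J(A) = -4 (J(A) = -4 + (A - A)*(A + A) = -4 + 0*(2*A) = -4 + 0 = -4)
(J(-203) - 7255)*(-40769 - 39654) = (-4 - 7255)*(-40769 - 39654) = -7259*(-80423) = 583790557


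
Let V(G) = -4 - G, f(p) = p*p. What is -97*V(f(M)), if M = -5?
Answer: 2813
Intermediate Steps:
f(p) = p²
-97*V(f(M)) = -97*(-4 - 1*(-5)²) = -97*(-4 - 1*25) = -97*(-4 - 25) = -97*(-29) = 2813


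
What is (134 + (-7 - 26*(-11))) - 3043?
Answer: -2630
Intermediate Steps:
(134 + (-7 - 26*(-11))) - 3043 = (134 + (-7 + 286)) - 3043 = (134 + 279) - 3043 = 413 - 3043 = -2630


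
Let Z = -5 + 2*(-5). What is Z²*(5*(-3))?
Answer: -3375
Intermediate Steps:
Z = -15 (Z = -5 - 10 = -15)
Z²*(5*(-3)) = (-15)²*(5*(-3)) = 225*(-15) = -3375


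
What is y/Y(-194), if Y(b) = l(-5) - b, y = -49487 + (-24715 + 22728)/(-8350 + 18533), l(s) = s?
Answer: -18664004/71281 ≈ -261.84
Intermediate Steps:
y = -503928108/10183 (y = -49487 - 1987/10183 = -503928108/10183 ≈ -49487.)
Y(b) = -5 - b
y/Y(-194) = -503928108/(10183*(-5 - 1*(-194))) = -503928108/(10183*(-5 + 194)) = -503928108/10183/189 = -503928108/10183*1/189 = -18664004/71281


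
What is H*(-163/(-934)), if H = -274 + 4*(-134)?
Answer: -66015/467 ≈ -141.36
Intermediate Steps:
H = -810 (H = -274 - 536 = -810)
H*(-163/(-934)) = -(-132030)/(-934) = -(-132030)*(-1)/934 = -810*163/934 = -66015/467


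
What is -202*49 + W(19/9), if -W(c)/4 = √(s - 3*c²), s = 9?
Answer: -9898 - 4*I*√354/9 ≈ -9898.0 - 8.3622*I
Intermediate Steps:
W(c) = -4*√(9 - 3*c²)
-202*49 + W(19/9) = -202*49 - 4*√(9 - 3*(19/9)²) = -9898 - 4*√(9 - 3*(19*(⅑))²) = -9898 - 4*√(9 - 3*(19/9)²) = -9898 - 4*√(9 - 3*361/81) = -9898 - 4*√(9 - 361/27) = -9898 - 4*I*√354/9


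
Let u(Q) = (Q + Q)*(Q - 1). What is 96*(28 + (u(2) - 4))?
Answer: 2688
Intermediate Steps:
u(Q) = 2*Q*(-1 + Q) (u(Q) = (2*Q)*(-1 + Q) = 2*Q*(-1 + Q))
96*(28 + (u(2) - 4)) = 96*(28 + (2*2*(-1 + 2) - 4)) = 96*(28 + (2*2*1 - 4)) = 96*(28 + (4 - 4)) = 96*(28 + 0) = 96*28 = 2688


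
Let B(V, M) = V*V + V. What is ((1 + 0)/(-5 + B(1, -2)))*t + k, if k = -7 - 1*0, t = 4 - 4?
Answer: -7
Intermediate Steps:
B(V, M) = V + V**2 (B(V, M) = V**2 + V = V + V**2)
t = 0
k = -7 (k = -7 + 0 = -7)
((1 + 0)/(-5 + B(1, -2)))*t + k = ((1 + 0)/(-5 + 1*(1 + 1)))*0 - 7 = (1/(-5 + 1*2))*0 - 7 = (1/(-5 + 2))*0 - 7 = (1/(-3))*0 - 7 = (1*(-1/3))*0 - 7 = -1/3*0 - 7 = 0 - 7 = -7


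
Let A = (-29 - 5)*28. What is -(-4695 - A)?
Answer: 3743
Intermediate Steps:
A = -952 (A = -34*28 = -952)
-(-4695 - A) = -(-4695 - 1*(-952)) = -(-4695 + 952) = -1*(-3743) = 3743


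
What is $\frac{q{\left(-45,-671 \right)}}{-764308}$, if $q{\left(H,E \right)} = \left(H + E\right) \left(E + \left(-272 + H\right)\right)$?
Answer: $- \frac{176852}{191077} \approx -0.92555$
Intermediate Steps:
$q{\left(H,E \right)} = \left(E + H\right) \left(-272 + E + H\right)$
$\frac{q{\left(-45,-671 \right)}}{-764308} = \frac{\left(-671\right)^{2} + \left(-45\right)^{2} - -182512 - -12240 + 2 \left(-671\right) \left(-45\right)}{-764308} = \left(450241 + 2025 + 182512 + 12240 + 60390\right) \left(- \frac{1}{764308}\right) = 707408 \left(- \frac{1}{764308}\right) = - \frac{176852}{191077}$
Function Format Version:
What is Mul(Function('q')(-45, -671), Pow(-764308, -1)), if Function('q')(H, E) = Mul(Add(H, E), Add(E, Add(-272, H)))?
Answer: Rational(-176852, 191077) ≈ -0.92555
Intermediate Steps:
Function('q')(H, E) = Mul(Add(E, H), Add(-272, E, H))
Mul(Function('q')(-45, -671), Pow(-764308, -1)) = Mul(Add(Pow(-671, 2), Pow(-45, 2), Mul(-272, -671), Mul(-272, -45), Mul(2, -671, -45)), Pow(-764308, -1)) = Mul(Add(450241, 2025, 182512, 12240, 60390), Rational(-1, 764308)) = Mul(707408, Rational(-1, 764308)) = Rational(-176852, 191077)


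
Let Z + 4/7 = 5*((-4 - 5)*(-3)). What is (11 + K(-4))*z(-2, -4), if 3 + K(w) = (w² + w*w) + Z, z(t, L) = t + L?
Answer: -7326/7 ≈ -1046.6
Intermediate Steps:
Z = 941/7 (Z = -4/7 + 5*((-4 - 5)*(-3)) = -4/7 + 5*(-9*(-3)) = -4/7 + 5*27 = -4/7 + 135 = 941/7 ≈ 134.43)
z(t, L) = L + t
K(w) = 920/7 + 2*w² (K(w) = -3 + ((w² + w*w) + 941/7) = -3 + ((w² + w²) + 941/7) = -3 + (2*w² + 941/7) = -3 + (941/7 + 2*w²) = 920/7 + 2*w²)
(11 + K(-4))*z(-2, -4) = (11 + (920/7 + 2*(-4)²))*(-4 - 2) = (11 + (920/7 + 2*16))*(-6) = (11 + (920/7 + 32))*(-6) = (11 + 1144/7)*(-6) = (1221/7)*(-6) = -7326/7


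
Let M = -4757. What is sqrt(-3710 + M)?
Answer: I*sqrt(8467) ≈ 92.016*I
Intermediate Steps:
sqrt(-3710 + M) = sqrt(-3710 - 4757) = sqrt(-8467) = I*sqrt(8467)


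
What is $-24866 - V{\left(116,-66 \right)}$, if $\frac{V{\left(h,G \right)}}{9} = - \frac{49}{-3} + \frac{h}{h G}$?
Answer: $- \frac{550283}{22} \approx -25013.0$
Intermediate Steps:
$V{\left(h,G \right)} = 147 + \frac{9}{G}$ ($V{\left(h,G \right)} = 9 \left(- \frac{49}{-3} + \frac{h}{h G}\right) = 9 \left(\left(-49\right) \left(- \frac{1}{3}\right) + \frac{h}{G h}\right) = 9 \left(\frac{49}{3} + h \frac{1}{G h}\right) = 9 \left(\frac{49}{3} + \frac{1}{G}\right) = 147 + \frac{9}{G}$)
$-24866 - V{\left(116,-66 \right)} = -24866 - \left(147 + \frac{9}{-66}\right) = -24866 - \left(147 + 9 \left(- \frac{1}{66}\right)\right) = -24866 - \left(147 - \frac{3}{22}\right) = -24866 - \frac{3231}{22} = - \frac{550283}{22}$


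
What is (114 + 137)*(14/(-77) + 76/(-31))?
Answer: -225398/341 ≈ -660.99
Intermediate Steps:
(114 + 137)*(14/(-77) + 76/(-31)) = 251*(14*(-1/77) + 76*(-1/31)) = 251*(-2/11 - 76/31) = 251*(-898/341) = -225398/341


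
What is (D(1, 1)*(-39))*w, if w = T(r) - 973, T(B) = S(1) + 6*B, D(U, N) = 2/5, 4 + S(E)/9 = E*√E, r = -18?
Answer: 86424/5 ≈ 17285.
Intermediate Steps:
S(E) = -36 + 9*E^(3/2) (S(E) = -36 + 9*(E*√E) = -36 + 9*E^(3/2))
D(U, N) = ⅖ (D(U, N) = 2*(⅕) = ⅖)
T(B) = -27 + 6*B (T(B) = (-36 + 9*1^(3/2)) + 6*B = (-36 + 9*1) + 6*B = (-36 + 9) + 6*B = -27 + 6*B)
w = -1108 (w = (-27 + 6*(-18)) - 973 = (-27 - 108) - 973 = -135 - 973 = -1108)
(D(1, 1)*(-39))*w = ((⅖)*(-39))*(-1108) = -78/5*(-1108) = 86424/5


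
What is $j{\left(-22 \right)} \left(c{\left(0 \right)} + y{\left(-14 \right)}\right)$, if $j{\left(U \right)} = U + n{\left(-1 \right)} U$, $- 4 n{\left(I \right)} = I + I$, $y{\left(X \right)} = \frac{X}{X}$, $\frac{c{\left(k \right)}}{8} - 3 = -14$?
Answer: $2871$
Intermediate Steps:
$c{\left(k \right)} = -88$ ($c{\left(k \right)} = 24 + 8 \left(-14\right) = 24 - 112 = -88$)
$y{\left(X \right)} = 1$
$n{\left(I \right)} = - \frac{I}{2}$ ($n{\left(I \right)} = - \frac{I + I}{4} = - \frac{2 I}{4} = - \frac{I}{2}$)
$j{\left(U \right)} = \frac{3 U}{2}$ ($j{\left(U \right)} = U + \left(- \frac{1}{2}\right) \left(-1\right) U = U + \frac{U}{2} = \frac{3 U}{2}$)
$j{\left(-22 \right)} \left(c{\left(0 \right)} + y{\left(-14 \right)}\right) = \frac{3}{2} \left(-22\right) \left(-88 + 1\right) = \left(-33\right) \left(-87\right) = 2871$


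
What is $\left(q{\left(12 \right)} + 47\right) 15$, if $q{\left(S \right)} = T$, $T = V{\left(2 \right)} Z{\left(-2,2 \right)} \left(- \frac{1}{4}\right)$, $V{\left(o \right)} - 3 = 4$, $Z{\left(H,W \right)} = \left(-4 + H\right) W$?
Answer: $1020$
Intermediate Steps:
$Z{\left(H,W \right)} = W \left(-4 + H\right)$
$V{\left(o \right)} = 7$ ($V{\left(o \right)} = 3 + 4 = 7$)
$T = 21$ ($T = 7 \cdot 2 \left(-4 - 2\right) \left(- \frac{1}{4}\right) = 7 \cdot 2 \left(-6\right) \left(\left(-1\right) \frac{1}{4}\right) = 7 \left(-12\right) \left(- \frac{1}{4}\right) = \left(-84\right) \left(- \frac{1}{4}\right) = 21$)
$q{\left(S \right)} = 21$
$\left(q{\left(12 \right)} + 47\right) 15 = \left(21 + 47\right) 15 = 68 \cdot 15 = 1020$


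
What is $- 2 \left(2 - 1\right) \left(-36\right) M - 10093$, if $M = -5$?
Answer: $-10453$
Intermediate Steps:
$- 2 \left(2 - 1\right) \left(-36\right) M - 10093 = - 2 \left(2 - 1\right) \left(-36\right) \left(-5\right) - 10093 = \left(-2\right) 1 \left(-36\right) \left(-5\right) - 10093 = \left(-2\right) \left(-36\right) \left(-5\right) - 10093 = 72 \left(-5\right) - 10093 = -360 - 10093 = -10453$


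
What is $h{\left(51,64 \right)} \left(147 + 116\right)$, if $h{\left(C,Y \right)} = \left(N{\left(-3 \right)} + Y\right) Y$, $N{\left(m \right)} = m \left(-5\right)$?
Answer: $1329728$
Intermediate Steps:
$N{\left(m \right)} = - 5 m$
$h{\left(C,Y \right)} = Y \left(15 + Y\right)$ ($h{\left(C,Y \right)} = \left(\left(-5\right) \left(-3\right) + Y\right) Y = \left(15 + Y\right) Y = Y \left(15 + Y\right)$)
$h{\left(51,64 \right)} \left(147 + 116\right) = 64 \left(15 + 64\right) \left(147 + 116\right) = 64 \cdot 79 \cdot 263 = 5056 \cdot 263 = 1329728$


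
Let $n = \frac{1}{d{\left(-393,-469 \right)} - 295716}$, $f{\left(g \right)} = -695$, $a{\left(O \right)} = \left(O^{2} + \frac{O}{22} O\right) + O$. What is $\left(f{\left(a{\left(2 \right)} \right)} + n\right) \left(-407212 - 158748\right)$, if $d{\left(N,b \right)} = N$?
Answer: $\frac{116472166065760}{296109} \approx 3.9334 \cdot 10^{8}$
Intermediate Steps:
$a{\left(O \right)} = O + \frac{23 O^{2}}{22}$ ($a{\left(O \right)} = \left(O^{2} + O \frac{1}{22} O\right) + O = \left(O^{2} + \frac{O}{22} O\right) + O = \left(O^{2} + \frac{O^{2}}{22}\right) + O = \frac{23 O^{2}}{22} + O = O + \frac{23 O^{2}}{22}$)
$n = - \frac{1}{296109}$ ($n = \frac{1}{-393 - 295716} = \frac{1}{-296109} = - \frac{1}{296109} \approx -3.3771 \cdot 10^{-6}$)
$\left(f{\left(a{\left(2 \right)} \right)} + n\right) \left(-407212 - 158748\right) = \left(-695 - \frac{1}{296109}\right) \left(-407212 - 158748\right) = \left(- \frac{205795756}{296109}\right) \left(-565960\right) = \frac{116472166065760}{296109}$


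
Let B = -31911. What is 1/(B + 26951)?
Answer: -1/4960 ≈ -0.00020161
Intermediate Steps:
1/(B + 26951) = 1/(-31911 + 26951) = 1/(-4960) = -1/4960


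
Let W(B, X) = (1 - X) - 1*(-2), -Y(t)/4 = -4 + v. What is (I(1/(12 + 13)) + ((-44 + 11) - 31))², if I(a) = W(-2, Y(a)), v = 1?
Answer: 5329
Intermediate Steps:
Y(t) = 12 (Y(t) = -4*(-4 + 1) = -4*(-3) = 12)
W(B, X) = 3 - X (W(B, X) = (1 - X) + 2 = 3 - X)
I(a) = -9 (I(a) = 3 - 1*12 = 3 - 12 = -9)
(I(1/(12 + 13)) + ((-44 + 11) - 31))² = (-9 + ((-44 + 11) - 31))² = (-9 + (-33 - 31))² = (-9 - 64)² = (-73)² = 5329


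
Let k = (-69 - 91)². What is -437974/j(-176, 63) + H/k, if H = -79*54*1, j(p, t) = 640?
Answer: -8761613/12800 ≈ -684.50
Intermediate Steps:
H = -4266 (H = -4266*1 = -4266)
k = 25600 (k = (-160)² = 25600)
-437974/j(-176, 63) + H/k = -437974/640 - 4266/25600 = -437974*1/640 - 4266*1/25600 = -218987/320 - 2133/12800 = -8761613/12800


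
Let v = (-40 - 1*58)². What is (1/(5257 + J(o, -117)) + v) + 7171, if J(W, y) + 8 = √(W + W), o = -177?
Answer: 462190760374/27552355 - I*√354/27552355 ≈ 16775.0 - 6.8288e-7*I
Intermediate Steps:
J(W, y) = -8 + √2*√W (J(W, y) = -8 + √(W + W) = -8 + √(2*W) = -8 + √2*√W)
v = 9604 (v = (-40 - 58)² = (-98)² = 9604)
(1/(5257 + J(o, -117)) + v) + 7171 = (1/(5257 + (-8 + √2*√(-177))) + 9604) + 7171 = (1/(5257 + (-8 + √2*(I*√177))) + 9604) + 7171 = (1/(5257 + (-8 + I*√354)) + 9604) + 7171 = (1/(5249 + I*√354) + 9604) + 7171 = (9604 + 1/(5249 + I*√354)) + 7171 = 16775 + 1/(5249 + I*√354)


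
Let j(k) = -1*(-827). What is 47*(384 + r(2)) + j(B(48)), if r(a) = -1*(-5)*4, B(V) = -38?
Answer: 19815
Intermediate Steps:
r(a) = 20 (r(a) = 5*4 = 20)
j(k) = 827
47*(384 + r(2)) + j(B(48)) = 47*(384 + 20) + 827 = 47*404 + 827 = 18988 + 827 = 19815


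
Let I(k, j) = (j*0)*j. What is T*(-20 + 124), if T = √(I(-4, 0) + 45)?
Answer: 312*√5 ≈ 697.65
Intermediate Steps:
I(k, j) = 0 (I(k, j) = 0*j = 0)
T = 3*√5 (T = √(0 + 45) = √45 = 3*√5 ≈ 6.7082)
T*(-20 + 124) = (3*√5)*(-20 + 124) = (3*√5)*104 = 312*√5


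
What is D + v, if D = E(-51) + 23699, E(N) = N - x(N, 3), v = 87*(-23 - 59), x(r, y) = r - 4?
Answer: 16569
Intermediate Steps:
x(r, y) = -4 + r
v = -7134 (v = 87*(-82) = -7134)
E(N) = 4 (E(N) = N - (-4 + N) = N + (4 - N) = 4)
D = 23703 (D = 4 + 23699 = 23703)
D + v = 23703 - 7134 = 16569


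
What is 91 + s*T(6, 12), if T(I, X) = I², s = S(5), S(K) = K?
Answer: 271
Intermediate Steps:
s = 5
91 + s*T(6, 12) = 91 + 5*6² = 91 + 5*36 = 91 + 180 = 271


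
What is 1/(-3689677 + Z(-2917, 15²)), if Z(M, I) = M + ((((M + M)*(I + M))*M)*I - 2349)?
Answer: -1/10307671829543 ≈ -9.7015e-14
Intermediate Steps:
Z(M, I) = -2349 + M + 2*I*M²*(I + M) (Z(M, I) = M + ((((2*M)*(I + M))*M)*I - 2349) = M + (((2*M*(I + M))*M)*I - 2349) = M + ((2*M²*(I + M))*I - 2349) = M + (2*I*M²*(I + M) - 2349) = M + (-2349 + 2*I*M²*(I + M)) = -2349 + M + 2*I*M²*(I + M))
1/(-3689677 + Z(-2917, 15²)) = 1/(-3689677 + (-2349 - 2917 + 2*15²*(-2917)³ + 2*(15²)²*(-2917)²)) = 1/(-3689677 + (-2349 - 2917 + 2*225*(-24820429213) + 2*225²*8508889)) = 1/(-3689677 + (-2349 - 2917 - 11169193145850 + 2*50625*8508889)) = 1/(-3689677 + (-2349 - 2917 - 11169193145850 + 861525011250)) = 1/(-3689677 - 10307668139866) = 1/(-10307671829543) = -1/10307671829543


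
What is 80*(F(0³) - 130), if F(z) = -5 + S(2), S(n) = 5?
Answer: -10400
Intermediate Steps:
F(z) = 0 (F(z) = -5 + 5 = 0)
80*(F(0³) - 130) = 80*(0 - 130) = 80*(-130) = -10400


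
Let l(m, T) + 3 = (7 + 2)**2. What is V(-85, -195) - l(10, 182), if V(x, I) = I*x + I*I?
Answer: 54522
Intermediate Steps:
l(m, T) = 78 (l(m, T) = -3 + (7 + 2)**2 = -3 + 9**2 = -3 + 81 = 78)
V(x, I) = I**2 + I*x (V(x, I) = I*x + I**2 = I**2 + I*x)
V(-85, -195) - l(10, 182) = -195*(-195 - 85) - 1*78 = -195*(-280) - 78 = 54600 - 78 = 54522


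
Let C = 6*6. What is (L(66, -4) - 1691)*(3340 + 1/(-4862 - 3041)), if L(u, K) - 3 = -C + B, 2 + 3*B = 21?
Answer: -45339561969/7903 ≈ -5.7370e+6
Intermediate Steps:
C = 36
B = 19/3 (B = -2/3 + (1/3)*21 = -2/3 + 7 = 19/3 ≈ 6.3333)
L(u, K) = -80/3 (L(u, K) = 3 + (-1*36 + 19/3) = 3 + (-36 + 19/3) = 3 - 89/3 = -80/3)
(L(66, -4) - 1691)*(3340 + 1/(-4862 - 3041)) = (-80/3 - 1691)*(3340 + 1/(-4862 - 3041)) = -5153*(3340 + 1/(-7903))/3 = -5153*(3340 - 1/7903)/3 = -5153/3*26396019/7903 = -45339561969/7903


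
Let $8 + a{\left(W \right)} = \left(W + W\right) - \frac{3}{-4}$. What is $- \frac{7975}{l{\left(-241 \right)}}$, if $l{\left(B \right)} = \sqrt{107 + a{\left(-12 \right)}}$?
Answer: $- \frac{15950 \sqrt{303}}{303} \approx -916.3$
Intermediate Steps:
$a{\left(W \right)} = - \frac{29}{4} + 2 W$ ($a{\left(W \right)} = -8 + \left(\left(W + W\right) - \frac{3}{-4}\right) = -8 + \left(2 W - - \frac{3}{4}\right) = -8 + \left(2 W + \frac{3}{4}\right) = -8 + \left(\frac{3}{4} + 2 W\right) = - \frac{29}{4} + 2 W$)
$l{\left(B \right)} = \frac{\sqrt{303}}{2}$ ($l{\left(B \right)} = \sqrt{107 + \left(- \frac{29}{4} + 2 \left(-12\right)\right)} = \sqrt{107 - \frac{125}{4}} = \sqrt{\frac{303}{4}} = \frac{\sqrt{303}}{2}$)
$- \frac{7975}{l{\left(-241 \right)}} = - \frac{7975}{\frac{1}{2} \sqrt{303}} = - 7975 \frac{2 \sqrt{303}}{303} = - \frac{15950 \sqrt{303}}{303}$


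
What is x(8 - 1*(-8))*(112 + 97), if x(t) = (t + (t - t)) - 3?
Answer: 2717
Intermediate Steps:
x(t) = -3 + t (x(t) = (t + 0) - 3 = t - 3 = -3 + t)
x(8 - 1*(-8))*(112 + 97) = (-3 + (8 - 1*(-8)))*(112 + 97) = (-3 + (8 + 8))*209 = (-3 + 16)*209 = 13*209 = 2717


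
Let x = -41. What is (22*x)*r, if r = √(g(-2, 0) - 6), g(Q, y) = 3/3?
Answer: -902*I*√5 ≈ -2016.9*I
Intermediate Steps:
g(Q, y) = 1 (g(Q, y) = 3*(⅓) = 1)
r = I*√5 (r = √(1 - 6) = √(-5) = I*√5 ≈ 2.2361*I)
(22*x)*r = (22*(-41))*(I*√5) = -902*I*√5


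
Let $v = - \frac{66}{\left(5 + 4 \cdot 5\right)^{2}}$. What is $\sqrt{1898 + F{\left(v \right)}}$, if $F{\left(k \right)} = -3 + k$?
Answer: $\frac{\sqrt{1184309}}{25} \approx 43.53$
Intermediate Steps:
$v = - \frac{66}{625}$ ($v = - \frac{66}{\left(5 + 20\right)^{2}} = - \frac{66}{25^{2}} = - \frac{66}{625} \approx -0.1056$)
$\sqrt{1898 + F{\left(v \right)}} = \sqrt{1898 - \frac{1941}{625}} = \sqrt{\frac{1184309}{625}} = \frac{\sqrt{1184309}}{25}$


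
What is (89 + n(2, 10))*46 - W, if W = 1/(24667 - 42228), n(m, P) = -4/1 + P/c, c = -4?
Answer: 66643996/17561 ≈ 3795.0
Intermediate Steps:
n(m, P) = -4 - P/4 (n(m, P) = -4/1 + P/(-4) = -4*1 + P*(-¼) = -4 - P/4)
W = -1/17561 (W = 1/(-17561) = -1/17561 ≈ -5.6944e-5)
(89 + n(2, 10))*46 - W = (89 + (-4 - ¼*10))*46 - 1*(-1/17561) = (89 + (-4 - 5/2))*46 + 1/17561 = (89 - 13/2)*46 + 1/17561 = (165/2)*46 + 1/17561 = 3795 + 1/17561 = 66643996/17561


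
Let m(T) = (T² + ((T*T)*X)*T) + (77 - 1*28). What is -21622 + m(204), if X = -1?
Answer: -8469621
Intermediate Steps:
m(T) = 49 + T² - T³ (m(T) = (T² + ((T*T)*(-1))*T) + (77 - 1*28) = (T² + (T²*(-1))*T) + (77 - 28) = (T² + (-T²)*T) + 49 = (T² - T³) + 49 = 49 + T² - T³)
-21622 + m(204) = -21622 + (49 + 204² - 1*204³) = -21622 + (49 + 41616 - 1*8489664) = -21622 + (49 + 41616 - 8489664) = -21622 - 8447999 = -8469621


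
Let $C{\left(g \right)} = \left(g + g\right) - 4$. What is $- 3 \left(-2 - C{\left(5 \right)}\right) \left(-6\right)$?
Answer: $-144$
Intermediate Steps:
$C{\left(g \right)} = -4 + 2 g$ ($C{\left(g \right)} = 2 g - 4 = -4 + 2 g$)
$- 3 \left(-2 - C{\left(5 \right)}\right) \left(-6\right) = - 3 \left(-2 - \left(-4 + 2 \cdot 5\right)\right) \left(-6\right) = - 3 \left(-2 - \left(-4 + 10\right)\right) \left(-6\right) = - 3 \left(-2 - 6\right) \left(-6\right) = \left(-3\right) \left(-8\right) \left(-6\right) = 24 \left(-6\right) = -144$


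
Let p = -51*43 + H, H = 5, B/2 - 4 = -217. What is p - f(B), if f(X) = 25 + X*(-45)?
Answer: -21383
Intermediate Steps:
B = -426 (B = 8 + 2*(-217) = 8 - 434 = -426)
f(X) = 25 - 45*X
p = -2188 (p = -51*43 + 5 = -2193 + 5 = -2188)
p - f(B) = -2188 - (25 - 45*(-426)) = -2188 - (25 + 19170) = -2188 - 1*19195 = -2188 - 19195 = -21383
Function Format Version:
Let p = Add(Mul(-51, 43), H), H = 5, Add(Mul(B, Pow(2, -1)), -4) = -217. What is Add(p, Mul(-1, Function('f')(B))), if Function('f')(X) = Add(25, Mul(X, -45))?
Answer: -21383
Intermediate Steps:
B = -426 (B = Add(8, Mul(2, -217)) = Add(8, -434) = -426)
Function('f')(X) = Add(25, Mul(-45, X))
p = -2188 (p = Add(Mul(-51, 43), 5) = Add(-2193, 5) = -2188)
Add(p, Mul(-1, Function('f')(B))) = Add(-2188, Mul(-1, Add(25, Mul(-45, -426)))) = Add(-2188, Mul(-1, Add(25, 19170))) = Add(-2188, Mul(-1, 19195)) = Add(-2188, -19195) = -21383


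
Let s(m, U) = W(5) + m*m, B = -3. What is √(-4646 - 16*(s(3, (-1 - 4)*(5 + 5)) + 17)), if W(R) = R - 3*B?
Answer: I*√5286 ≈ 72.705*I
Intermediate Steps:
W(R) = 9 + R (W(R) = R - 3*(-3) = R + 9 = 9 + R)
s(m, U) = 14 + m² (s(m, U) = (9 + 5) + m*m = 14 + m²)
√(-4646 - 16*(s(3, (-1 - 4)*(5 + 5)) + 17)) = √(-4646 - 16*((14 + 3²) + 17)) = √(-4646 - 16*((14 + 9) + 17)) = √(-4646 - 16*(23 + 17)) = √(-4646 - 16*40) = √(-4646 - 640) = √(-5286) = I*√5286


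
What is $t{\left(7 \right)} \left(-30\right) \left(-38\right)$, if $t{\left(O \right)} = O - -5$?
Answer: $13680$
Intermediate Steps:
$t{\left(O \right)} = 5 + O$ ($t{\left(O \right)} = O + 5 = 5 + O$)
$t{\left(7 \right)} \left(-30\right) \left(-38\right) = \left(5 + 7\right) \left(-30\right) \left(-38\right) = 12 \left(-30\right) \left(-38\right) = \left(-360\right) \left(-38\right) = 13680$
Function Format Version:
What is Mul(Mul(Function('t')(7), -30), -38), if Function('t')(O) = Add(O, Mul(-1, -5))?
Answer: 13680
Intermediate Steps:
Function('t')(O) = Add(5, O) (Function('t')(O) = Add(O, 5) = Add(5, O))
Mul(Mul(Function('t')(7), -30), -38) = Mul(Mul(Add(5, 7), -30), -38) = Mul(Mul(12, -30), -38) = Mul(-360, -38) = 13680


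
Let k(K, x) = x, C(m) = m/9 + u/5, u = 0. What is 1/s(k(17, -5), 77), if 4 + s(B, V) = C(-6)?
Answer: -3/14 ≈ -0.21429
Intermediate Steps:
C(m) = m/9 (C(m) = m/9 + 0/5 = m*(1/9) + 0*(1/5) = m/9 + 0 = m/9)
s(B, V) = -14/3 (s(B, V) = -4 + (1/9)*(-6) = -4 - 2/3 = -14/3)
1/s(k(17, -5), 77) = 1/(-14/3) = -3/14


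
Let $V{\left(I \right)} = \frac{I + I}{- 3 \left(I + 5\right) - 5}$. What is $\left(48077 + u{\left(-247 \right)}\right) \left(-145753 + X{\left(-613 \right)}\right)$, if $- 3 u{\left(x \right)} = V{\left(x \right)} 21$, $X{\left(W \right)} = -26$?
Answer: $- \frac{721959564075}{103} \approx -7.0093 \cdot 10^{9}$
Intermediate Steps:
$V{\left(I \right)} = \frac{2 I}{-20 - 3 I}$ ($V{\left(I \right)} = \frac{2 I}{- 3 \left(5 + I\right) - 5} = \frac{2 I}{\left(-15 - 3 I\right) - 5} = \frac{2 I}{-20 - 3 I}$)
$u{\left(x \right)} = \frac{14 x}{20 + 3 x}$ ($u{\left(x \right)} = - \frac{- \frac{2 x}{20 + 3 x} 21}{3} = - \frac{\left(-42\right) x \frac{1}{20 + 3 x}}{3} = \frac{14 x}{20 + 3 x}$)
$\left(48077 + u{\left(-247 \right)}\right) \left(-145753 + X{\left(-613 \right)}\right) = \left(48077 + 14 \left(-247\right) \frac{1}{20 + 3 \left(-247\right)}\right) \left(-145753 - 26\right) = \left(48077 + 14 \left(-247\right) \frac{1}{20 - 741}\right) \left(-145779\right) = \left(48077 + 14 \left(-247\right) \frac{1}{-721}\right) \left(-145779\right) = \left(48077 + 14 \left(-247\right) \left(- \frac{1}{721}\right)\right) \left(-145779\right) = \left(48077 + \frac{494}{103}\right) \left(-145779\right) = \frac{4952425}{103} \left(-145779\right) = - \frac{721959564075}{103}$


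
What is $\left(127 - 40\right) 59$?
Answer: $5133$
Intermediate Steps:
$\left(127 - 40\right) 59 = 87 \cdot 59 = 5133$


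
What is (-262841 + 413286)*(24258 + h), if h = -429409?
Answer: -60952942195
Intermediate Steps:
(-262841 + 413286)*(24258 + h) = (-262841 + 413286)*(24258 - 429409) = 150445*(-405151) = -60952942195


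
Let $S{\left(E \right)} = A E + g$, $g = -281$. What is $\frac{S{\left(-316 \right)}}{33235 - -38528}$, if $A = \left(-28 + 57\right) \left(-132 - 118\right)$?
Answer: $\frac{763573}{23921} \approx 31.921$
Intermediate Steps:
$A = -7250$ ($A = 29 \left(-250\right) = -7250$)
$S{\left(E \right)} = -281 - 7250 E$ ($S{\left(E \right)} = - 7250 E - 281 = -281 - 7250 E$)
$\frac{S{\left(-316 \right)}}{33235 - -38528} = \frac{-281 - -2291000}{33235 - -38528} = \frac{-281 + 2291000}{33235 + 38528} = \frac{2290719}{71763} = 2290719 \cdot \frac{1}{71763} = \frac{763573}{23921}$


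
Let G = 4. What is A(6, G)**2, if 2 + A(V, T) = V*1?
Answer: 16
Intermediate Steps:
A(V, T) = -2 + V (A(V, T) = -2 + V*1 = -2 + V)
A(6, G)**2 = (-2 + 6)**2 = 4**2 = 16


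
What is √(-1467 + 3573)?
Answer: 9*√26 ≈ 45.891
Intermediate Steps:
√(-1467 + 3573) = √2106 = 9*√26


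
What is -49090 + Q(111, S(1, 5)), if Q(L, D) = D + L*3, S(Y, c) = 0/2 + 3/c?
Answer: -243782/5 ≈ -48756.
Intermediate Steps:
S(Y, c) = 3/c (S(Y, c) = 0*(½) + 3/c = 0 + 3/c = 3/c)
Q(L, D) = D + 3*L
-49090 + Q(111, S(1, 5)) = -49090 + (3/5 + 3*111) = -49090 + (3*(⅕) + 333) = -49090 + (⅗ + 333) = -49090 + 1668/5 = -243782/5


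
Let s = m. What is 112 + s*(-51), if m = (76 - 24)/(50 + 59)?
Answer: 9556/109 ≈ 87.670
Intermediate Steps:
m = 52/109 ≈ 0.47706
s = 52/109 ≈ 0.47706
112 + s*(-51) = 112 + (52/109)*(-51) = 112 - 2652/109 = 9556/109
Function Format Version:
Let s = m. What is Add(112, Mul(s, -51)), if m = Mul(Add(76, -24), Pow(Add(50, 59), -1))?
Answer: Rational(9556, 109) ≈ 87.670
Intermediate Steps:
m = Rational(52, 109) (m = Mul(52, Pow(109, -1)) = Mul(52, Rational(1, 109)) = Rational(52, 109) ≈ 0.47706)
s = Rational(52, 109) ≈ 0.47706
Add(112, Mul(s, -51)) = Add(112, Mul(Rational(52, 109), -51)) = Add(112, Rational(-2652, 109)) = Rational(9556, 109)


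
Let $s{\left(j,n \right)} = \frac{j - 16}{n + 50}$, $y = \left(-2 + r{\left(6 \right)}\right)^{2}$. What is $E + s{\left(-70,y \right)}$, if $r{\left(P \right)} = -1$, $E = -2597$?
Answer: $- \frac{153309}{59} \approx -2598.5$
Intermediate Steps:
$y = 9$ ($y = \left(-2 - 1\right)^{2} = \left(-3\right)^{2} = 9$)
$s{\left(j,n \right)} = \frac{-16 + j}{50 + n}$
$E + s{\left(-70,y \right)} = -2597 + \frac{-16 - 70}{50 + 9} = -2597 + \frac{1}{59} \left(-86\right) = -2597 - \frac{86}{59} = - \frac{153309}{59}$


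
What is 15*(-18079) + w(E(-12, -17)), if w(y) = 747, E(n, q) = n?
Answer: -270438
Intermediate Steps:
15*(-18079) + w(E(-12, -17)) = 15*(-18079) + 747 = -271185 + 747 = -270438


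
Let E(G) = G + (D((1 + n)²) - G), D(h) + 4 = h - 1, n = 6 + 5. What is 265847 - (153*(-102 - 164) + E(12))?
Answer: 306406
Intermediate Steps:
n = 11
D(h) = -5 + h (D(h) = -4 + (h - 1) = -4 + (-1 + h) = -5 + h)
E(G) = 139 (E(G) = G + ((-5 + (1 + 11)²) - G) = G + ((-5 + 12²) - G) = G + ((-5 + 144) - G) = G + (139 - G) = 139)
265847 - (153*(-102 - 164) + E(12)) = 265847 - (153*(-102 - 164) + 139) = 265847 - (153*(-266) + 139) = 265847 - (-40698 + 139) = 265847 - 1*(-40559) = 265847 + 40559 = 306406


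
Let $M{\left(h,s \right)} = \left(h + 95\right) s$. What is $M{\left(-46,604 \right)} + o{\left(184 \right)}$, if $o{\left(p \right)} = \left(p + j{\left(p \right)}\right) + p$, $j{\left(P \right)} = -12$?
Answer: $29952$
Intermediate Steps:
$o{\left(p \right)} = -12 + 2 p$ ($o{\left(p \right)} = \left(p - 12\right) + p = \left(-12 + p\right) + p = -12 + 2 p$)
$M{\left(h,s \right)} = s \left(95 + h\right)$ ($M{\left(h,s \right)} = \left(95 + h\right) s = s \left(95 + h\right)$)
$M{\left(-46,604 \right)} + o{\left(184 \right)} = 604 \left(95 - 46\right) + \left(-12 + 2 \cdot 184\right) = 604 \cdot 49 + \left(-12 + 368\right) = 29596 + 356 = 29952$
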